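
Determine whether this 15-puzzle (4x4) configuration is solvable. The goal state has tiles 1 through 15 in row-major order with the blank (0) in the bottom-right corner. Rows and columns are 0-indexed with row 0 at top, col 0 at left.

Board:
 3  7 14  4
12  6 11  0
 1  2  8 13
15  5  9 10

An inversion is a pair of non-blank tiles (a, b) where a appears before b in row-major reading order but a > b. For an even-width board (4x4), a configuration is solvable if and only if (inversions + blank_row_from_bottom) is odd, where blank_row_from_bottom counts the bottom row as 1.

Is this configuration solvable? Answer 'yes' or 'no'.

Answer: yes

Derivation:
Inversions: 44
Blank is in row 1 (0-indexed from top), which is row 3 counting from the bottom (bottom = 1).
44 + 3 = 47, which is odd, so the puzzle is solvable.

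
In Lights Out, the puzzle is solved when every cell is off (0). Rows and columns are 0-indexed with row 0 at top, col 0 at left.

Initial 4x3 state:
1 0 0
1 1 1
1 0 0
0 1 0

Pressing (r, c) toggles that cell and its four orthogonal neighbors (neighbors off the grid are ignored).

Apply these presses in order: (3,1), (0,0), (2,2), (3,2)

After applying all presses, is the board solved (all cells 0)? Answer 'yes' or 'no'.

Answer: no

Derivation:
After press 1 at (3,1):
1 0 0
1 1 1
1 1 0
1 0 1

After press 2 at (0,0):
0 1 0
0 1 1
1 1 0
1 0 1

After press 3 at (2,2):
0 1 0
0 1 0
1 0 1
1 0 0

After press 4 at (3,2):
0 1 0
0 1 0
1 0 0
1 1 1

Lights still on: 6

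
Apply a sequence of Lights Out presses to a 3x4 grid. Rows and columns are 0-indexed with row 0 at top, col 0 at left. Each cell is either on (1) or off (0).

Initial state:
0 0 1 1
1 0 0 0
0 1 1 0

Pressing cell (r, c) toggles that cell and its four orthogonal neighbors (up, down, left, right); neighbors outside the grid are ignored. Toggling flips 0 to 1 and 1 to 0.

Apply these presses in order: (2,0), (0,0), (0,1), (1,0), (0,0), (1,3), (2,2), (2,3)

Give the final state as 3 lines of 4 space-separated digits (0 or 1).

Answer: 0 1 0 0
1 0 0 0
0 1 1 1

Derivation:
After press 1 at (2,0):
0 0 1 1
0 0 0 0
1 0 1 0

After press 2 at (0,0):
1 1 1 1
1 0 0 0
1 0 1 0

After press 3 at (0,1):
0 0 0 1
1 1 0 0
1 0 1 0

After press 4 at (1,0):
1 0 0 1
0 0 0 0
0 0 1 0

After press 5 at (0,0):
0 1 0 1
1 0 0 0
0 0 1 0

After press 6 at (1,3):
0 1 0 0
1 0 1 1
0 0 1 1

After press 7 at (2,2):
0 1 0 0
1 0 0 1
0 1 0 0

After press 8 at (2,3):
0 1 0 0
1 0 0 0
0 1 1 1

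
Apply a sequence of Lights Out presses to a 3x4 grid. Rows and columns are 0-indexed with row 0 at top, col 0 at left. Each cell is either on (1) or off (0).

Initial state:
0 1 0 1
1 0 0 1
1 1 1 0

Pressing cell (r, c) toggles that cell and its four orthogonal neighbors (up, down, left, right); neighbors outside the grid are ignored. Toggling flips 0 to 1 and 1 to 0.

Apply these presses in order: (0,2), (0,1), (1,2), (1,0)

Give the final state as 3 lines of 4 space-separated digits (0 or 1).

Answer: 0 1 1 0
0 1 0 0
0 1 0 0

Derivation:
After press 1 at (0,2):
0 0 1 0
1 0 1 1
1 1 1 0

After press 2 at (0,1):
1 1 0 0
1 1 1 1
1 1 1 0

After press 3 at (1,2):
1 1 1 0
1 0 0 0
1 1 0 0

After press 4 at (1,0):
0 1 1 0
0 1 0 0
0 1 0 0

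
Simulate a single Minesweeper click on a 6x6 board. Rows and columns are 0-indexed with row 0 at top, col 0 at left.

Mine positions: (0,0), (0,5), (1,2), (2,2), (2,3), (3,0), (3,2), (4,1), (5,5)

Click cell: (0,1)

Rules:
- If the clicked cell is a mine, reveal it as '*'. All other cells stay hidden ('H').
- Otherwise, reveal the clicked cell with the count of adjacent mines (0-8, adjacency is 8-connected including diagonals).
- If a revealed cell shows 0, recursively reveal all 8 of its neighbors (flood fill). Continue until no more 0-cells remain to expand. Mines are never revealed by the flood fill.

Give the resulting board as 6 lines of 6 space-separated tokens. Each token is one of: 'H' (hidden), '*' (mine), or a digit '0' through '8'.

H 2 H H H H
H H H H H H
H H H H H H
H H H H H H
H H H H H H
H H H H H H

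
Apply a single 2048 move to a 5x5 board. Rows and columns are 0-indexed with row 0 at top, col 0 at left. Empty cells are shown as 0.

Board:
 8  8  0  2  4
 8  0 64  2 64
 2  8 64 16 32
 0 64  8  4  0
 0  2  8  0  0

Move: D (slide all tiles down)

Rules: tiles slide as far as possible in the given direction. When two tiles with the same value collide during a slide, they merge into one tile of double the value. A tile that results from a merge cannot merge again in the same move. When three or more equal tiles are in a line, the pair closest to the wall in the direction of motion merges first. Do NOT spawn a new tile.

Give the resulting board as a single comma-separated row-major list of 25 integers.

Slide down:
col 0: [8, 8, 2, 0, 0] -> [0, 0, 0, 16, 2]
col 1: [8, 0, 8, 64, 2] -> [0, 0, 16, 64, 2]
col 2: [0, 64, 64, 8, 8] -> [0, 0, 0, 128, 16]
col 3: [2, 2, 16, 4, 0] -> [0, 0, 4, 16, 4]
col 4: [4, 64, 32, 0, 0] -> [0, 0, 4, 64, 32]

Answer: 0, 0, 0, 0, 0, 0, 0, 0, 0, 0, 0, 16, 0, 4, 4, 16, 64, 128, 16, 64, 2, 2, 16, 4, 32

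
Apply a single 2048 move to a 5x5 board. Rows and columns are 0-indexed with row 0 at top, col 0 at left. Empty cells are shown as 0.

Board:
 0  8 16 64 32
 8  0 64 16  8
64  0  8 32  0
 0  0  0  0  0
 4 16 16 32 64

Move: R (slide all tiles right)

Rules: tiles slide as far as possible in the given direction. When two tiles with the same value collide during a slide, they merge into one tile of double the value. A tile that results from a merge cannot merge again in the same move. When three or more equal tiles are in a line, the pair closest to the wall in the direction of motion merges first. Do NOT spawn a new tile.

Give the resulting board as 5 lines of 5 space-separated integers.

Slide right:
row 0: [0, 8, 16, 64, 32] -> [0, 8, 16, 64, 32]
row 1: [8, 0, 64, 16, 8] -> [0, 8, 64, 16, 8]
row 2: [64, 0, 8, 32, 0] -> [0, 0, 64, 8, 32]
row 3: [0, 0, 0, 0, 0] -> [0, 0, 0, 0, 0]
row 4: [4, 16, 16, 32, 64] -> [0, 4, 32, 32, 64]

Answer:  0  8 16 64 32
 0  8 64 16  8
 0  0 64  8 32
 0  0  0  0  0
 0  4 32 32 64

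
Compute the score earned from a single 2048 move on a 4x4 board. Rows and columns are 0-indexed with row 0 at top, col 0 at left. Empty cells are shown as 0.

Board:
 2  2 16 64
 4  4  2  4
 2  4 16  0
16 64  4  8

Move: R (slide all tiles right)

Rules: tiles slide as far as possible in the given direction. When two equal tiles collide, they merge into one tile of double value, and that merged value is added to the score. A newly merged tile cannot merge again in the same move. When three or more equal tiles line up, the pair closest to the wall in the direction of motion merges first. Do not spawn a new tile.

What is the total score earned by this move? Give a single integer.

Answer: 12

Derivation:
Slide right:
row 0: [2, 2, 16, 64] -> [0, 4, 16, 64]  score +4 (running 4)
row 1: [4, 4, 2, 4] -> [0, 8, 2, 4]  score +8 (running 12)
row 2: [2, 4, 16, 0] -> [0, 2, 4, 16]  score +0 (running 12)
row 3: [16, 64, 4, 8] -> [16, 64, 4, 8]  score +0 (running 12)
Board after move:
 0  4 16 64
 0  8  2  4
 0  2  4 16
16 64  4  8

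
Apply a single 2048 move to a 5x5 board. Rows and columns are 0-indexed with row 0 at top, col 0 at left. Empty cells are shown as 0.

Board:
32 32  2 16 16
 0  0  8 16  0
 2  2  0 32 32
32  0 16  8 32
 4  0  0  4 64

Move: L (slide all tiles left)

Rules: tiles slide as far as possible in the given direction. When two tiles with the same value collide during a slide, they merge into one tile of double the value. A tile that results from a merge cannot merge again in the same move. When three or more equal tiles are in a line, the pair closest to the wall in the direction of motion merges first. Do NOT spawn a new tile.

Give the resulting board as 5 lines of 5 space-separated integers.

Answer: 64  2 32  0  0
 8 16  0  0  0
 4 64  0  0  0
32 16  8 32  0
 8 64  0  0  0

Derivation:
Slide left:
row 0: [32, 32, 2, 16, 16] -> [64, 2, 32, 0, 0]
row 1: [0, 0, 8, 16, 0] -> [8, 16, 0, 0, 0]
row 2: [2, 2, 0, 32, 32] -> [4, 64, 0, 0, 0]
row 3: [32, 0, 16, 8, 32] -> [32, 16, 8, 32, 0]
row 4: [4, 0, 0, 4, 64] -> [8, 64, 0, 0, 0]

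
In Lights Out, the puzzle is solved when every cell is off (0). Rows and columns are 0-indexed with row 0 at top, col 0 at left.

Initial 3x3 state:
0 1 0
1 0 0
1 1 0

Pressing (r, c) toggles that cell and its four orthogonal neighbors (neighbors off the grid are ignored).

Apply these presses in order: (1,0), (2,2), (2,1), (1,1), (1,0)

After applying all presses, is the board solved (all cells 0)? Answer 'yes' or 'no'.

Answer: yes

Derivation:
After press 1 at (1,0):
1 1 0
0 1 0
0 1 0

After press 2 at (2,2):
1 1 0
0 1 1
0 0 1

After press 3 at (2,1):
1 1 0
0 0 1
1 1 0

After press 4 at (1,1):
1 0 0
1 1 0
1 0 0

After press 5 at (1,0):
0 0 0
0 0 0
0 0 0

Lights still on: 0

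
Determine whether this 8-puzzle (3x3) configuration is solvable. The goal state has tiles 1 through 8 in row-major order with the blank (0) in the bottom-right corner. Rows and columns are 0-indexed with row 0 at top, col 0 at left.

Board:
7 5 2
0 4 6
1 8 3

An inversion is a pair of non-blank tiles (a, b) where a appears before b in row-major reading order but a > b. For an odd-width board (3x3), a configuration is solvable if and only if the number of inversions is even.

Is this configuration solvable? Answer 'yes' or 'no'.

Inversions (pairs i<j in row-major order where tile[i] > tile[j] > 0): 16
16 is even, so the puzzle is solvable.

Answer: yes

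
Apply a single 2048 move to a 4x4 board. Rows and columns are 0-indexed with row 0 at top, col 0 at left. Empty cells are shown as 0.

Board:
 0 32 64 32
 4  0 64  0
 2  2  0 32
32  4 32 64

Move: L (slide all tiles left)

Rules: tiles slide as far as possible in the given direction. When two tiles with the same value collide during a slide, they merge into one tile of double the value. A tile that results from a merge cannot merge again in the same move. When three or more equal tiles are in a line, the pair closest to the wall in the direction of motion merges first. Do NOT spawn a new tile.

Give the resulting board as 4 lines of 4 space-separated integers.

Slide left:
row 0: [0, 32, 64, 32] -> [32, 64, 32, 0]
row 1: [4, 0, 64, 0] -> [4, 64, 0, 0]
row 2: [2, 2, 0, 32] -> [4, 32, 0, 0]
row 3: [32, 4, 32, 64] -> [32, 4, 32, 64]

Answer: 32 64 32  0
 4 64  0  0
 4 32  0  0
32  4 32 64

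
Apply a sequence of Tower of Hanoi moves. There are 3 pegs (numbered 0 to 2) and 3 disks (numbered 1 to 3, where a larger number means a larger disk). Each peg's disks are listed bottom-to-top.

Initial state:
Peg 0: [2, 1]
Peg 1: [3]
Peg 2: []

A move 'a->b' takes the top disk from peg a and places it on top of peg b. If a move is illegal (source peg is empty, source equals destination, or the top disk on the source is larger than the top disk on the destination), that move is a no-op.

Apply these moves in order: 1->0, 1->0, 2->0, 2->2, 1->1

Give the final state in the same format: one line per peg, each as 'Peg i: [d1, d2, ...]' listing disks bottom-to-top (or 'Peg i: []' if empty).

Answer: Peg 0: [2, 1]
Peg 1: [3]
Peg 2: []

Derivation:
After move 1 (1->0):
Peg 0: [2, 1]
Peg 1: [3]
Peg 2: []

After move 2 (1->0):
Peg 0: [2, 1]
Peg 1: [3]
Peg 2: []

After move 3 (2->0):
Peg 0: [2, 1]
Peg 1: [3]
Peg 2: []

After move 4 (2->2):
Peg 0: [2, 1]
Peg 1: [3]
Peg 2: []

After move 5 (1->1):
Peg 0: [2, 1]
Peg 1: [3]
Peg 2: []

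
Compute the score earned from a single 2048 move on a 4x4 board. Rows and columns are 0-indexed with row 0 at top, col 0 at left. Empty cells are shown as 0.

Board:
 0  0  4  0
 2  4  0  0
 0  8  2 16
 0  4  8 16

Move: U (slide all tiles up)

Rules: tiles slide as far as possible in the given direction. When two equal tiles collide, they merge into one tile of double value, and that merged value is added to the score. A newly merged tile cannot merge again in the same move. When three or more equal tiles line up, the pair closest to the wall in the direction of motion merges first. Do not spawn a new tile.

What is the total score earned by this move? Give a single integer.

Answer: 32

Derivation:
Slide up:
col 0: [0, 2, 0, 0] -> [2, 0, 0, 0]  score +0 (running 0)
col 1: [0, 4, 8, 4] -> [4, 8, 4, 0]  score +0 (running 0)
col 2: [4, 0, 2, 8] -> [4, 2, 8, 0]  score +0 (running 0)
col 3: [0, 0, 16, 16] -> [32, 0, 0, 0]  score +32 (running 32)
Board after move:
 2  4  4 32
 0  8  2  0
 0  4  8  0
 0  0  0  0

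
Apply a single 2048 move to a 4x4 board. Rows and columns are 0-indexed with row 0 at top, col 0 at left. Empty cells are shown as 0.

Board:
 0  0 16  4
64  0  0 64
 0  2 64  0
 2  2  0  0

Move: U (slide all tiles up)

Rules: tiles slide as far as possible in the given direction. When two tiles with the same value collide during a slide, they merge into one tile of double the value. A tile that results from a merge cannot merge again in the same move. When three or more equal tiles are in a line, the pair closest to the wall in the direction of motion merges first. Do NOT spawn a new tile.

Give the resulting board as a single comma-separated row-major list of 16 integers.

Slide up:
col 0: [0, 64, 0, 2] -> [64, 2, 0, 0]
col 1: [0, 0, 2, 2] -> [4, 0, 0, 0]
col 2: [16, 0, 64, 0] -> [16, 64, 0, 0]
col 3: [4, 64, 0, 0] -> [4, 64, 0, 0]

Answer: 64, 4, 16, 4, 2, 0, 64, 64, 0, 0, 0, 0, 0, 0, 0, 0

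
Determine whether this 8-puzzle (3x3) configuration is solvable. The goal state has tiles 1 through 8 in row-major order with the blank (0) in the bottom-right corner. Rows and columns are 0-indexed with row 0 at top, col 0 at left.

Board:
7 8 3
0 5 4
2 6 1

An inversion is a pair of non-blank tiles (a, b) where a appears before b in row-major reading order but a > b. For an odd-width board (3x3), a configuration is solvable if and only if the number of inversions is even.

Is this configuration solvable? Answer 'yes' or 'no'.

Answer: no

Derivation:
Inversions (pairs i<j in row-major order where tile[i] > tile[j] > 0): 21
21 is odd, so the puzzle is not solvable.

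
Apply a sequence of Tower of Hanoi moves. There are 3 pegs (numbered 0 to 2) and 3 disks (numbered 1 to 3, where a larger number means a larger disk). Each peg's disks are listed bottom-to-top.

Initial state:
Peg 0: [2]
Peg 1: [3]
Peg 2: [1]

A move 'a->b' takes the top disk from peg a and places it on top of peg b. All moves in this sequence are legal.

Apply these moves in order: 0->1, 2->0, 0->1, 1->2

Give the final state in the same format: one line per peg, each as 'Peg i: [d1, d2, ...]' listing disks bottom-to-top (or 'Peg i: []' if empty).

After move 1 (0->1):
Peg 0: []
Peg 1: [3, 2]
Peg 2: [1]

After move 2 (2->0):
Peg 0: [1]
Peg 1: [3, 2]
Peg 2: []

After move 3 (0->1):
Peg 0: []
Peg 1: [3, 2, 1]
Peg 2: []

After move 4 (1->2):
Peg 0: []
Peg 1: [3, 2]
Peg 2: [1]

Answer: Peg 0: []
Peg 1: [3, 2]
Peg 2: [1]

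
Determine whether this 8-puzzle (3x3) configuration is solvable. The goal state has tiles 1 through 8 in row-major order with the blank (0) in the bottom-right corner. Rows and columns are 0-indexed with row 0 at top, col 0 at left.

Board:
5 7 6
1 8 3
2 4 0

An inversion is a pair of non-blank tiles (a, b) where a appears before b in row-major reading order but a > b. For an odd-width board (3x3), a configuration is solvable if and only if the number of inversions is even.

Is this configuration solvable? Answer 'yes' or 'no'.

Inversions (pairs i<j in row-major order where tile[i] > tile[j] > 0): 17
17 is odd, so the puzzle is not solvable.

Answer: no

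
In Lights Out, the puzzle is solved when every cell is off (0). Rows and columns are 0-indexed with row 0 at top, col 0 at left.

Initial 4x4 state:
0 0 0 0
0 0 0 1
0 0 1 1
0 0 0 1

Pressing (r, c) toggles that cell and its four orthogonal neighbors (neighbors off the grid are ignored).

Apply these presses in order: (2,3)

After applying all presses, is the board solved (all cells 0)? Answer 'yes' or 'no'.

After press 1 at (2,3):
0 0 0 0
0 0 0 0
0 0 0 0
0 0 0 0

Lights still on: 0

Answer: yes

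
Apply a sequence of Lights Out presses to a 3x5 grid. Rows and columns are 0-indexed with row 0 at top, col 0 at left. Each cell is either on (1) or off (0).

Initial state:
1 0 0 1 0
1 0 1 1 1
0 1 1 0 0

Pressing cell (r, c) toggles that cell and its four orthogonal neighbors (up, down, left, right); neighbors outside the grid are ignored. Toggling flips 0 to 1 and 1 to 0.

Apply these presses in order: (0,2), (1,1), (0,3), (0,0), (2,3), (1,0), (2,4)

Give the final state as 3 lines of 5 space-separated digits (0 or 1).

After press 1 at (0,2):
1 1 1 0 0
1 0 0 1 1
0 1 1 0 0

After press 2 at (1,1):
1 0 1 0 0
0 1 1 1 1
0 0 1 0 0

After press 3 at (0,3):
1 0 0 1 1
0 1 1 0 1
0 0 1 0 0

After press 4 at (0,0):
0 1 0 1 1
1 1 1 0 1
0 0 1 0 0

After press 5 at (2,3):
0 1 0 1 1
1 1 1 1 1
0 0 0 1 1

After press 6 at (1,0):
1 1 0 1 1
0 0 1 1 1
1 0 0 1 1

After press 7 at (2,4):
1 1 0 1 1
0 0 1 1 0
1 0 0 0 0

Answer: 1 1 0 1 1
0 0 1 1 0
1 0 0 0 0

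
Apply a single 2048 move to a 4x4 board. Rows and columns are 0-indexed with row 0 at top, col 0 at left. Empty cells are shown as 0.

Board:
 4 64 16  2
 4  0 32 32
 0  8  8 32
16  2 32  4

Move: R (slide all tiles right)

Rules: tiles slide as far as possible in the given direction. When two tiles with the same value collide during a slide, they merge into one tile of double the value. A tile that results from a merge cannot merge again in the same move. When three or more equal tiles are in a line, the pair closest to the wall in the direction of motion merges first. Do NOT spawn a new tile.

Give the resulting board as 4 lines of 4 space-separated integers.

Answer:  4 64 16  2
 0  0  4 64
 0  0 16 32
16  2 32  4

Derivation:
Slide right:
row 0: [4, 64, 16, 2] -> [4, 64, 16, 2]
row 1: [4, 0, 32, 32] -> [0, 0, 4, 64]
row 2: [0, 8, 8, 32] -> [0, 0, 16, 32]
row 3: [16, 2, 32, 4] -> [16, 2, 32, 4]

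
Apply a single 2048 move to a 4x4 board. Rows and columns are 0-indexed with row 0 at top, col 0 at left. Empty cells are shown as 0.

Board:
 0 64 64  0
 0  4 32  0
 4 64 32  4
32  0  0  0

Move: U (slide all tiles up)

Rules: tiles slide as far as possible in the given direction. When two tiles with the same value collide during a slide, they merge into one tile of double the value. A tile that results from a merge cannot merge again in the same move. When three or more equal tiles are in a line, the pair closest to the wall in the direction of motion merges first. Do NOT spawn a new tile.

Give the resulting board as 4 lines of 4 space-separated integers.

Slide up:
col 0: [0, 0, 4, 32] -> [4, 32, 0, 0]
col 1: [64, 4, 64, 0] -> [64, 4, 64, 0]
col 2: [64, 32, 32, 0] -> [64, 64, 0, 0]
col 3: [0, 0, 4, 0] -> [4, 0, 0, 0]

Answer:  4 64 64  4
32  4 64  0
 0 64  0  0
 0  0  0  0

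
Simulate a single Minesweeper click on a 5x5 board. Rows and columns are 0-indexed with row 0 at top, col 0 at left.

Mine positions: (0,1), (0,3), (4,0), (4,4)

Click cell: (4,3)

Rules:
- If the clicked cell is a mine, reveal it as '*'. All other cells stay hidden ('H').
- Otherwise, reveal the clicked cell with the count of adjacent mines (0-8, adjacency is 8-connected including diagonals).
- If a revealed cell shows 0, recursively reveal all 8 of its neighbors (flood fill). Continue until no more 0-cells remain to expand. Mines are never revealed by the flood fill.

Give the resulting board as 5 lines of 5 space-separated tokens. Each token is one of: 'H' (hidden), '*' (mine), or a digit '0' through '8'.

H H H H H
H H H H H
H H H H H
H H H H H
H H H 1 H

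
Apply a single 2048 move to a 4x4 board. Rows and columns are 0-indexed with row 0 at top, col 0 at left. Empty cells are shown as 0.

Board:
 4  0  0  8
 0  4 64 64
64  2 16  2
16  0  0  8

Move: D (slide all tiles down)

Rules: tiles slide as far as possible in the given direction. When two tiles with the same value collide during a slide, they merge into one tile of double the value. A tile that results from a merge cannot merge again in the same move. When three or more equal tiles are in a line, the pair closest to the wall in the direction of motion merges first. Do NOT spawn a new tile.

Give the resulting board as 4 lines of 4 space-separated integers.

Slide down:
col 0: [4, 0, 64, 16] -> [0, 4, 64, 16]
col 1: [0, 4, 2, 0] -> [0, 0, 4, 2]
col 2: [0, 64, 16, 0] -> [0, 0, 64, 16]
col 3: [8, 64, 2, 8] -> [8, 64, 2, 8]

Answer:  0  0  0  8
 4  0  0 64
64  4 64  2
16  2 16  8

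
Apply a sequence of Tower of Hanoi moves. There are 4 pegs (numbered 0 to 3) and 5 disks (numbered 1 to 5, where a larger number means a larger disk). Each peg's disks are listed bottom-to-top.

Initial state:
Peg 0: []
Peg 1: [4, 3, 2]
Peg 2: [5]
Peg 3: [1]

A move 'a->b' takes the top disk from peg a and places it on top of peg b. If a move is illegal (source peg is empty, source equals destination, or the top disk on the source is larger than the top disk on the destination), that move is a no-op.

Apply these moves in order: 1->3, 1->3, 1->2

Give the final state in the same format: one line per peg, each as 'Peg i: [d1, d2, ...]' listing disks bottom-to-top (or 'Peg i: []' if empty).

Answer: Peg 0: []
Peg 1: [4, 3]
Peg 2: [5, 2]
Peg 3: [1]

Derivation:
After move 1 (1->3):
Peg 0: []
Peg 1: [4, 3, 2]
Peg 2: [5]
Peg 3: [1]

After move 2 (1->3):
Peg 0: []
Peg 1: [4, 3, 2]
Peg 2: [5]
Peg 3: [1]

After move 3 (1->2):
Peg 0: []
Peg 1: [4, 3]
Peg 2: [5, 2]
Peg 3: [1]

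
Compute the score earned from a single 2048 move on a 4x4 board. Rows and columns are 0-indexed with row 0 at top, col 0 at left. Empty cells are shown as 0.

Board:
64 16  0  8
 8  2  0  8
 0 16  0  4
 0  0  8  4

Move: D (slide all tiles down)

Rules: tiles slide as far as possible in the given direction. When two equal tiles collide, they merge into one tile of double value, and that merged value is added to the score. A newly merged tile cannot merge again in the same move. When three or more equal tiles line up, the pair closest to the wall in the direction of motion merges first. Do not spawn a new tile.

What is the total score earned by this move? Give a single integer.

Slide down:
col 0: [64, 8, 0, 0] -> [0, 0, 64, 8]  score +0 (running 0)
col 1: [16, 2, 16, 0] -> [0, 16, 2, 16]  score +0 (running 0)
col 2: [0, 0, 0, 8] -> [0, 0, 0, 8]  score +0 (running 0)
col 3: [8, 8, 4, 4] -> [0, 0, 16, 8]  score +24 (running 24)
Board after move:
 0  0  0  0
 0 16  0  0
64  2  0 16
 8 16  8  8

Answer: 24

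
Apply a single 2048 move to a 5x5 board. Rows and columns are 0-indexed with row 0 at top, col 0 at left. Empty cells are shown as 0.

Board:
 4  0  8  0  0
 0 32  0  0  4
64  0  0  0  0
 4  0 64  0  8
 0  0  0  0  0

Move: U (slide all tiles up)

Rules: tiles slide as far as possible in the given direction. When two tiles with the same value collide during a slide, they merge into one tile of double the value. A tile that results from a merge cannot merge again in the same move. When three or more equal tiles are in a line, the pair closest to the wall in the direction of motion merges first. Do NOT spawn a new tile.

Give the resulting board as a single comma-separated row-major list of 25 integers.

Slide up:
col 0: [4, 0, 64, 4, 0] -> [4, 64, 4, 0, 0]
col 1: [0, 32, 0, 0, 0] -> [32, 0, 0, 0, 0]
col 2: [8, 0, 0, 64, 0] -> [8, 64, 0, 0, 0]
col 3: [0, 0, 0, 0, 0] -> [0, 0, 0, 0, 0]
col 4: [0, 4, 0, 8, 0] -> [4, 8, 0, 0, 0]

Answer: 4, 32, 8, 0, 4, 64, 0, 64, 0, 8, 4, 0, 0, 0, 0, 0, 0, 0, 0, 0, 0, 0, 0, 0, 0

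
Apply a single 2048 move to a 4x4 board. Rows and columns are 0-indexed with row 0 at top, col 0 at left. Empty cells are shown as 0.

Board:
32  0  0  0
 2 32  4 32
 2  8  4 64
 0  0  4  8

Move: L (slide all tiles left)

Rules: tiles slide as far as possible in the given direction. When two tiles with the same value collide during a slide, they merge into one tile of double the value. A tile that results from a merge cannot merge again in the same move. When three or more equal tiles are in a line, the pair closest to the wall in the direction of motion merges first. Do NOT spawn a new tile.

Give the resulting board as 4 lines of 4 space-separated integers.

Answer: 32  0  0  0
 2 32  4 32
 2  8  4 64
 4  8  0  0

Derivation:
Slide left:
row 0: [32, 0, 0, 0] -> [32, 0, 0, 0]
row 1: [2, 32, 4, 32] -> [2, 32, 4, 32]
row 2: [2, 8, 4, 64] -> [2, 8, 4, 64]
row 3: [0, 0, 4, 8] -> [4, 8, 0, 0]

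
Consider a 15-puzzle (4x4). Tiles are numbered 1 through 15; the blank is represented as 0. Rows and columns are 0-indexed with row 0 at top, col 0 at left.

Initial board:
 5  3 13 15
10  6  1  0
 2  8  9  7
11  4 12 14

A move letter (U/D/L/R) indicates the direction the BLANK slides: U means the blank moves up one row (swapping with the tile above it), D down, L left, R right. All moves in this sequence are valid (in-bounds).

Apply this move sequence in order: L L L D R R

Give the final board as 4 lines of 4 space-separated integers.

Answer:  5  3 13 15
 2 10  6  1
 8  9  0  7
11  4 12 14

Derivation:
After move 1 (L):
 5  3 13 15
10  6  0  1
 2  8  9  7
11  4 12 14

After move 2 (L):
 5  3 13 15
10  0  6  1
 2  8  9  7
11  4 12 14

After move 3 (L):
 5  3 13 15
 0 10  6  1
 2  8  9  7
11  4 12 14

After move 4 (D):
 5  3 13 15
 2 10  6  1
 0  8  9  7
11  4 12 14

After move 5 (R):
 5  3 13 15
 2 10  6  1
 8  0  9  7
11  4 12 14

After move 6 (R):
 5  3 13 15
 2 10  6  1
 8  9  0  7
11  4 12 14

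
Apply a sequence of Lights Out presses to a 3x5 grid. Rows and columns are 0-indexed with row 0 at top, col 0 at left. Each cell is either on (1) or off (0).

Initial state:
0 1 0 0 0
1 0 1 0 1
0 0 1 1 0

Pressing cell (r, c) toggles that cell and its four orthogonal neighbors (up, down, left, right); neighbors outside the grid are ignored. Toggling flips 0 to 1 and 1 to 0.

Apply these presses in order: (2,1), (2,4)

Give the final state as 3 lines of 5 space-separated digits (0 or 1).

After press 1 at (2,1):
0 1 0 0 0
1 1 1 0 1
1 1 0 1 0

After press 2 at (2,4):
0 1 0 0 0
1 1 1 0 0
1 1 0 0 1

Answer: 0 1 0 0 0
1 1 1 0 0
1 1 0 0 1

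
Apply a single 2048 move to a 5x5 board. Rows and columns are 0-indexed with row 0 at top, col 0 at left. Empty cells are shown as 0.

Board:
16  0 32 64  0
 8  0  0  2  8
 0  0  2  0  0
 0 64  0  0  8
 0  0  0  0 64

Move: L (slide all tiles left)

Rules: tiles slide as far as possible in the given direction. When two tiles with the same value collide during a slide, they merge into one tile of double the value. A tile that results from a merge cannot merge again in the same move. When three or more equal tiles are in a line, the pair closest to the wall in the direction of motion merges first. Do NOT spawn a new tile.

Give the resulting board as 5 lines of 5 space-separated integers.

Answer: 16 32 64  0  0
 8  2  8  0  0
 2  0  0  0  0
64  8  0  0  0
64  0  0  0  0

Derivation:
Slide left:
row 0: [16, 0, 32, 64, 0] -> [16, 32, 64, 0, 0]
row 1: [8, 0, 0, 2, 8] -> [8, 2, 8, 0, 0]
row 2: [0, 0, 2, 0, 0] -> [2, 0, 0, 0, 0]
row 3: [0, 64, 0, 0, 8] -> [64, 8, 0, 0, 0]
row 4: [0, 0, 0, 0, 64] -> [64, 0, 0, 0, 0]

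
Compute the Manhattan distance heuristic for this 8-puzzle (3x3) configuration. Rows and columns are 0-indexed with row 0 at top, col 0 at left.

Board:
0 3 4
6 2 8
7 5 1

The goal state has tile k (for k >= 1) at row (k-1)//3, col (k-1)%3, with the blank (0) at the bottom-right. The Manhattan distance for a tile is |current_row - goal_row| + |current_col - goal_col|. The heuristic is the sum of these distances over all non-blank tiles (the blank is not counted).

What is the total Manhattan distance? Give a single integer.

Answer: 14

Derivation:
Tile 3: at (0,1), goal (0,2), distance |0-0|+|1-2| = 1
Tile 4: at (0,2), goal (1,0), distance |0-1|+|2-0| = 3
Tile 6: at (1,0), goal (1,2), distance |1-1|+|0-2| = 2
Tile 2: at (1,1), goal (0,1), distance |1-0|+|1-1| = 1
Tile 8: at (1,2), goal (2,1), distance |1-2|+|2-1| = 2
Tile 7: at (2,0), goal (2,0), distance |2-2|+|0-0| = 0
Tile 5: at (2,1), goal (1,1), distance |2-1|+|1-1| = 1
Tile 1: at (2,2), goal (0,0), distance |2-0|+|2-0| = 4
Sum: 1 + 3 + 2 + 1 + 2 + 0 + 1 + 4 = 14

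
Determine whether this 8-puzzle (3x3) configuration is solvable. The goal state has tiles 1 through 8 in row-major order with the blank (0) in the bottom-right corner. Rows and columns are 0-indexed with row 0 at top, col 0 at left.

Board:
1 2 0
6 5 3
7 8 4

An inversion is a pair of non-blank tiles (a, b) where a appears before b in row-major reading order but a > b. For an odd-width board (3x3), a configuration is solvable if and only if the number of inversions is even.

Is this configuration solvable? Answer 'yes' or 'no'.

Answer: no

Derivation:
Inversions (pairs i<j in row-major order where tile[i] > tile[j] > 0): 7
7 is odd, so the puzzle is not solvable.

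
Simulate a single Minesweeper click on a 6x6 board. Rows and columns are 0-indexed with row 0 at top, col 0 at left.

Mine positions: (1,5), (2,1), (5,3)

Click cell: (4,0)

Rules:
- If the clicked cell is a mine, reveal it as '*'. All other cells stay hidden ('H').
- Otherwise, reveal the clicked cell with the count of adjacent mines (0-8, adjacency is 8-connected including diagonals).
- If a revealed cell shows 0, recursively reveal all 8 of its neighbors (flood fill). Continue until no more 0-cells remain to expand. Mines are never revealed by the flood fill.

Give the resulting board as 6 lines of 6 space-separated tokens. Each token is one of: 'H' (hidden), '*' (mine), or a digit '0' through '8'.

H H H H H H
H H H H H H
H H H H H H
1 1 1 H H H
0 0 1 H H H
0 0 1 H H H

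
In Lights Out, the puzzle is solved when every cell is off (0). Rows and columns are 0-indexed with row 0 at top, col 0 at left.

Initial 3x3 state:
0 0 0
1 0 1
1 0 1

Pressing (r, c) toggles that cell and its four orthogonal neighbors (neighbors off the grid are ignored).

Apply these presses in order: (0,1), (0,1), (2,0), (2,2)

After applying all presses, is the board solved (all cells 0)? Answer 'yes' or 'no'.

After press 1 at (0,1):
1 1 1
1 1 1
1 0 1

After press 2 at (0,1):
0 0 0
1 0 1
1 0 1

After press 3 at (2,0):
0 0 0
0 0 1
0 1 1

After press 4 at (2,2):
0 0 0
0 0 0
0 0 0

Lights still on: 0

Answer: yes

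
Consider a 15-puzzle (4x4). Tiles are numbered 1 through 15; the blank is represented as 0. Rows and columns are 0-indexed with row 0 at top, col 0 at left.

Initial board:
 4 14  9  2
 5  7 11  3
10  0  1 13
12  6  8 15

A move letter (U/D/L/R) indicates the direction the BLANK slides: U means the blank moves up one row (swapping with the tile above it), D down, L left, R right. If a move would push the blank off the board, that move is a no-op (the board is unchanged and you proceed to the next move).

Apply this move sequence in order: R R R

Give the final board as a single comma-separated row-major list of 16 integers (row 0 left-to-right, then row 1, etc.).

Answer: 4, 14, 9, 2, 5, 7, 11, 3, 10, 1, 13, 0, 12, 6, 8, 15

Derivation:
After move 1 (R):
 4 14  9  2
 5  7 11  3
10  1  0 13
12  6  8 15

After move 2 (R):
 4 14  9  2
 5  7 11  3
10  1 13  0
12  6  8 15

After move 3 (R):
 4 14  9  2
 5  7 11  3
10  1 13  0
12  6  8 15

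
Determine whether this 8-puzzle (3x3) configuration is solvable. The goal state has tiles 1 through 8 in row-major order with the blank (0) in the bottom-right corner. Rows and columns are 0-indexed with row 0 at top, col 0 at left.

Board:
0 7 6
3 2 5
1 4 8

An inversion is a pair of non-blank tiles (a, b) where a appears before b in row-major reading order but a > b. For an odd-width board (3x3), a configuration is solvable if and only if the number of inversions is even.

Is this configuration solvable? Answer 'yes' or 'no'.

Answer: yes

Derivation:
Inversions (pairs i<j in row-major order where tile[i] > tile[j] > 0): 16
16 is even, so the puzzle is solvable.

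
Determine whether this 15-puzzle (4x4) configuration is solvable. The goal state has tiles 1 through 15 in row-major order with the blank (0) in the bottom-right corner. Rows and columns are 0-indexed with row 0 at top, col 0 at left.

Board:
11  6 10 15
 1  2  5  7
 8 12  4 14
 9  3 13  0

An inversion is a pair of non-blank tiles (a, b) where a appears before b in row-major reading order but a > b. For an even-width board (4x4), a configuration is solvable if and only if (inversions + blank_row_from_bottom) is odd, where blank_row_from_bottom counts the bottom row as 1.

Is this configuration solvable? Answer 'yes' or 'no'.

Inversions: 48
Blank is in row 3 (0-indexed from top), which is row 1 counting from the bottom (bottom = 1).
48 + 1 = 49, which is odd, so the puzzle is solvable.

Answer: yes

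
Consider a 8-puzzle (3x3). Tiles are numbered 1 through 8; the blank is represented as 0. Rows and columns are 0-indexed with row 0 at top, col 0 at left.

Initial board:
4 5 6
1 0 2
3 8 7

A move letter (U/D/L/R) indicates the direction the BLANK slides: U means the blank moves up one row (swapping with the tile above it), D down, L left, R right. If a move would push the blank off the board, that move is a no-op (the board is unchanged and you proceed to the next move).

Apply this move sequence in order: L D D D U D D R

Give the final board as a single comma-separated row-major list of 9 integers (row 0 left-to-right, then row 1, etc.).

After move 1 (L):
4 5 6
0 1 2
3 8 7

After move 2 (D):
4 5 6
3 1 2
0 8 7

After move 3 (D):
4 5 6
3 1 2
0 8 7

After move 4 (D):
4 5 6
3 1 2
0 8 7

After move 5 (U):
4 5 6
0 1 2
3 8 7

After move 6 (D):
4 5 6
3 1 2
0 8 7

After move 7 (D):
4 5 6
3 1 2
0 8 7

After move 8 (R):
4 5 6
3 1 2
8 0 7

Answer: 4, 5, 6, 3, 1, 2, 8, 0, 7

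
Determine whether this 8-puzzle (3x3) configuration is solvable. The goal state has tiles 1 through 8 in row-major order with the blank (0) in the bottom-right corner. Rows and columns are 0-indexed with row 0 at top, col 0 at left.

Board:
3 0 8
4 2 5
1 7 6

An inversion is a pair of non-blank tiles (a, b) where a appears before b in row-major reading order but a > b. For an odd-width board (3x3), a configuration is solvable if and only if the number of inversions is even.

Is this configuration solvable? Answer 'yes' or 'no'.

Answer: no

Derivation:
Inversions (pairs i<j in row-major order where tile[i] > tile[j] > 0): 13
13 is odd, so the puzzle is not solvable.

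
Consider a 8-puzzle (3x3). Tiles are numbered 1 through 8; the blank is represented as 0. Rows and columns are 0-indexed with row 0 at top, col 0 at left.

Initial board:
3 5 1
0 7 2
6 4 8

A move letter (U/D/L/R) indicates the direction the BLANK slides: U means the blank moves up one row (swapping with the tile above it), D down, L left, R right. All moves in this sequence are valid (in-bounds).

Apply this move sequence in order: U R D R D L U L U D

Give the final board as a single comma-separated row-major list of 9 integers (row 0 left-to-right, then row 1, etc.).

After move 1 (U):
0 5 1
3 7 2
6 4 8

After move 2 (R):
5 0 1
3 7 2
6 4 8

After move 3 (D):
5 7 1
3 0 2
6 4 8

After move 4 (R):
5 7 1
3 2 0
6 4 8

After move 5 (D):
5 7 1
3 2 8
6 4 0

After move 6 (L):
5 7 1
3 2 8
6 0 4

After move 7 (U):
5 7 1
3 0 8
6 2 4

After move 8 (L):
5 7 1
0 3 8
6 2 4

After move 9 (U):
0 7 1
5 3 8
6 2 4

After move 10 (D):
5 7 1
0 3 8
6 2 4

Answer: 5, 7, 1, 0, 3, 8, 6, 2, 4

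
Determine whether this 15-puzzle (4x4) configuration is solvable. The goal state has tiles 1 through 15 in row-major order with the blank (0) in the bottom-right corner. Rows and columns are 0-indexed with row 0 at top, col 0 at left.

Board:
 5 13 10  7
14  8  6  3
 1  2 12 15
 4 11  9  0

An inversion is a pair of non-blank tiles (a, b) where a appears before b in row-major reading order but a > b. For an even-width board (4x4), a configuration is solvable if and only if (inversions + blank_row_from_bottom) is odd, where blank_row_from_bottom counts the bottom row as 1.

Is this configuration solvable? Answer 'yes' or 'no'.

Inversions: 55
Blank is in row 3 (0-indexed from top), which is row 1 counting from the bottom (bottom = 1).
55 + 1 = 56, which is even, so the puzzle is not solvable.

Answer: no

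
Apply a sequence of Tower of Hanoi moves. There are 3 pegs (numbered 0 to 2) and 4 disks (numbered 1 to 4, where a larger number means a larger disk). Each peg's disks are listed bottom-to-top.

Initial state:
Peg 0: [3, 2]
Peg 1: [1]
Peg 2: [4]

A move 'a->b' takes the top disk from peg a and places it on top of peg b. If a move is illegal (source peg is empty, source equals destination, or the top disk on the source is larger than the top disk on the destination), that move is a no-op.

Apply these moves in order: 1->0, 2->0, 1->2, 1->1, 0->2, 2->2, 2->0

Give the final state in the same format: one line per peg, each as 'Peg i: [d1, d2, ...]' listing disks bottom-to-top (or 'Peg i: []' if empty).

After move 1 (1->0):
Peg 0: [3, 2, 1]
Peg 1: []
Peg 2: [4]

After move 2 (2->0):
Peg 0: [3, 2, 1]
Peg 1: []
Peg 2: [4]

After move 3 (1->2):
Peg 0: [3, 2, 1]
Peg 1: []
Peg 2: [4]

After move 4 (1->1):
Peg 0: [3, 2, 1]
Peg 1: []
Peg 2: [4]

After move 5 (0->2):
Peg 0: [3, 2]
Peg 1: []
Peg 2: [4, 1]

After move 6 (2->2):
Peg 0: [3, 2]
Peg 1: []
Peg 2: [4, 1]

After move 7 (2->0):
Peg 0: [3, 2, 1]
Peg 1: []
Peg 2: [4]

Answer: Peg 0: [3, 2, 1]
Peg 1: []
Peg 2: [4]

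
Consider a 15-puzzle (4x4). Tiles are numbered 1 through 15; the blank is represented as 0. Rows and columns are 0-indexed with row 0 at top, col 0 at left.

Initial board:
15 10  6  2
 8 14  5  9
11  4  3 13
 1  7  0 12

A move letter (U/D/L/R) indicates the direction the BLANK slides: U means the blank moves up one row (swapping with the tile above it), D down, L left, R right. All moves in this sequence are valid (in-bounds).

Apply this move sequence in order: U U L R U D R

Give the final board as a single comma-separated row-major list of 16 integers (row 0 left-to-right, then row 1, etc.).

After move 1 (U):
15 10  6  2
 8 14  5  9
11  4  0 13
 1  7  3 12

After move 2 (U):
15 10  6  2
 8 14  0  9
11  4  5 13
 1  7  3 12

After move 3 (L):
15 10  6  2
 8  0 14  9
11  4  5 13
 1  7  3 12

After move 4 (R):
15 10  6  2
 8 14  0  9
11  4  5 13
 1  7  3 12

After move 5 (U):
15 10  0  2
 8 14  6  9
11  4  5 13
 1  7  3 12

After move 6 (D):
15 10  6  2
 8 14  0  9
11  4  5 13
 1  7  3 12

After move 7 (R):
15 10  6  2
 8 14  9  0
11  4  5 13
 1  7  3 12

Answer: 15, 10, 6, 2, 8, 14, 9, 0, 11, 4, 5, 13, 1, 7, 3, 12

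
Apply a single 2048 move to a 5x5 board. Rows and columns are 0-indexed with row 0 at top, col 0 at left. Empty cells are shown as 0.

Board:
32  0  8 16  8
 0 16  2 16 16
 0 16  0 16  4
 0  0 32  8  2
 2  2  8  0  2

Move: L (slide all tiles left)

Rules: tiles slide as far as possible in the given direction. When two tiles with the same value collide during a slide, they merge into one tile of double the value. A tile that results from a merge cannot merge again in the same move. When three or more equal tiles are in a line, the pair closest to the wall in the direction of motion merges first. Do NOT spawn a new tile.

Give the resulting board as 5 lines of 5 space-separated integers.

Slide left:
row 0: [32, 0, 8, 16, 8] -> [32, 8, 16, 8, 0]
row 1: [0, 16, 2, 16, 16] -> [16, 2, 32, 0, 0]
row 2: [0, 16, 0, 16, 4] -> [32, 4, 0, 0, 0]
row 3: [0, 0, 32, 8, 2] -> [32, 8, 2, 0, 0]
row 4: [2, 2, 8, 0, 2] -> [4, 8, 2, 0, 0]

Answer: 32  8 16  8  0
16  2 32  0  0
32  4  0  0  0
32  8  2  0  0
 4  8  2  0  0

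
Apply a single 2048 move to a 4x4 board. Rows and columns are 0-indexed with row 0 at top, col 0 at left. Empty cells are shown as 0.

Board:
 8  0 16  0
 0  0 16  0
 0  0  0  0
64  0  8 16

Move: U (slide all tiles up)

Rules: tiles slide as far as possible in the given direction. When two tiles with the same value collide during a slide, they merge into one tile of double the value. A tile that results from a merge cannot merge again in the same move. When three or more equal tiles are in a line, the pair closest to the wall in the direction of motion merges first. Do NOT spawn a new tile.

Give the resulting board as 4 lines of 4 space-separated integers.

Answer:  8  0 32 16
64  0  8  0
 0  0  0  0
 0  0  0  0

Derivation:
Slide up:
col 0: [8, 0, 0, 64] -> [8, 64, 0, 0]
col 1: [0, 0, 0, 0] -> [0, 0, 0, 0]
col 2: [16, 16, 0, 8] -> [32, 8, 0, 0]
col 3: [0, 0, 0, 16] -> [16, 0, 0, 0]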